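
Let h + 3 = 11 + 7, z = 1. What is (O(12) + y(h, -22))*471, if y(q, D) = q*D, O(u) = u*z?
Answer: -149778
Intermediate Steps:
h = 15 (h = -3 + (11 + 7) = -3 + 18 = 15)
O(u) = u (O(u) = u*1 = u)
y(q, D) = D*q
(O(12) + y(h, -22))*471 = (12 - 22*15)*471 = (12 - 330)*471 = -318*471 = -149778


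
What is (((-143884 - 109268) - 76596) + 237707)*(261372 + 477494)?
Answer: -68005965506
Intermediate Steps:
(((-143884 - 109268) - 76596) + 237707)*(261372 + 477494) = ((-253152 - 76596) + 237707)*738866 = (-329748 + 237707)*738866 = -92041*738866 = -68005965506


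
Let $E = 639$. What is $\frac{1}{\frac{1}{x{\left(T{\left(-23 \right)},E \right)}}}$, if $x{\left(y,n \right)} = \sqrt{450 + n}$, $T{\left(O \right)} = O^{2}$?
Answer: $33$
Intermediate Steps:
$\frac{1}{\frac{1}{x{\left(T{\left(-23 \right)},E \right)}}} = \frac{1}{\frac{1}{\sqrt{450 + 639}}} = \frac{1}{\frac{1}{\sqrt{1089}}} = \frac{1}{\frac{1}{33}} = 33$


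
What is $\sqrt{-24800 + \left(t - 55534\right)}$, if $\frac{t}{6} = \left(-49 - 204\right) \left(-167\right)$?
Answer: $2 \sqrt{43293} \approx 416.14$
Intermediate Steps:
$t = 253506$ ($t = 6 \left(-49 - 204\right) \left(-167\right) = 6 \left(\left(-253\right) \left(-167\right)\right) = 6 \cdot 42251 = 253506$)
$\sqrt{-24800 + \left(t - 55534\right)} = \sqrt{-24800 + \left(253506 - 55534\right)} = \sqrt{-24800 + 197972} = \sqrt{173172} = 2 \sqrt{43293}$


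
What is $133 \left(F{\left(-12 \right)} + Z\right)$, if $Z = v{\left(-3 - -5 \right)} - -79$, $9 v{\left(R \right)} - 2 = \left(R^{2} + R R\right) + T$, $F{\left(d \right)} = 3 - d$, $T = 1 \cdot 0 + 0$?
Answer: $\frac{113848}{9} \approx 12650.0$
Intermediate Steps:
$T = 0$ ($T = 0 + 0 = 0$)
$v{\left(R \right)} = \frac{2}{9} + \frac{2 R^{2}}{9}$ ($v{\left(R \right)} = \frac{2}{9} + \frac{\left(R^{2} + R R\right) + 0}{9} = \frac{2}{9} + \frac{\left(R^{2} + R^{2}\right) + 0}{9} = \frac{2}{9} + \frac{2 R^{2} + 0}{9} = \frac{2}{9} + \frac{2 R^{2}}{9}$)
$Z = \frac{721}{9}$ ($Z = \left(\frac{2}{9} + \frac{2 \left(-3 - -5\right)^{2}}{9}\right) - -79 = \left(\frac{2}{9} + \frac{2 \left(-3 + 5\right)^{2}}{9}\right) + 79 = \left(\frac{2}{9} + \frac{2 \cdot 2^{2}}{9}\right) + 79 = \left(\frac{2}{9} + \frac{2}{9} \cdot 4\right) + 79 = \left(\frac{2}{9} + \frac{8}{9}\right) + 79 = \frac{10}{9} + 79 = \frac{721}{9} \approx 80.111$)
$133 \left(F{\left(-12 \right)} + Z\right) = 133 \left(\left(3 - -12\right) + \frac{721}{9}\right) = 133 \left(\left(3 + 12\right) + \frac{721}{9}\right) = 133 \left(15 + \frac{721}{9}\right) = 133 \cdot \frac{856}{9} = \frac{113848}{9}$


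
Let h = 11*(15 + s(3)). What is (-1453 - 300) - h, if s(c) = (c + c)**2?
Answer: -2314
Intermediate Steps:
s(c) = 4*c**2 (s(c) = (2*c)**2 = 4*c**2)
h = 561 (h = 11*(15 + 4*3**2) = 11*(15 + 4*9) = 11*(15 + 36) = 11*51 = 561)
(-1453 - 300) - h = (-1453 - 300) - 1*561 = -1753 - 561 = -2314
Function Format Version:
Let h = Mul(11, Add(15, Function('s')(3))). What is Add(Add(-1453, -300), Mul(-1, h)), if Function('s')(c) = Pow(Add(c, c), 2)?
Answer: -2314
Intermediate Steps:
Function('s')(c) = Mul(4, Pow(c, 2)) (Function('s')(c) = Pow(Mul(2, c), 2) = Mul(4, Pow(c, 2)))
h = 561 (h = Mul(11, Add(15, Mul(4, Pow(3, 2)))) = Mul(11, Add(15, Mul(4, 9))) = Mul(11, Add(15, 36)) = Mul(11, 51) = 561)
Add(Add(-1453, -300), Mul(-1, h)) = Add(Add(-1453, -300), Mul(-1, 561)) = Add(-1753, -561) = -2314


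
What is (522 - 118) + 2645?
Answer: 3049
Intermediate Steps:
(522 - 118) + 2645 = 404 + 2645 = 3049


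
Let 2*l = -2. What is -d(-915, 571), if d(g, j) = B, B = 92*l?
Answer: 92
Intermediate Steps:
l = -1 (l = (1/2)*(-2) = -1)
B = -92 (B = 92*(-1) = -92)
d(g, j) = -92
-d(-915, 571) = -1*(-92) = 92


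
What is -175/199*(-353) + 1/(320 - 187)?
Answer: 8216274/26467 ≈ 310.43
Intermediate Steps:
-175/199*(-353) + 1/(320 - 187) = -175*1/199*(-353) + 1/133 = -175/199*(-353) + 1/133 = 61775/199 + 1/133 = 8216274/26467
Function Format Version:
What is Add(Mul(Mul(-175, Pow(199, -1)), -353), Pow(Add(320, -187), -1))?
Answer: Rational(8216274, 26467) ≈ 310.43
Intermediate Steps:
Add(Mul(Mul(-175, Pow(199, -1)), -353), Pow(Add(320, -187), -1)) = Add(Mul(Mul(-175, Rational(1, 199)), -353), Pow(133, -1)) = Add(Mul(Rational(-175, 199), -353), Rational(1, 133)) = Add(Rational(61775, 199), Rational(1, 133)) = Rational(8216274, 26467)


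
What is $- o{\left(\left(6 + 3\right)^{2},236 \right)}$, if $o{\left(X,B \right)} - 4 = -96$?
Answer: $92$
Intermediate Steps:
$o{\left(X,B \right)} = -92$ ($o{\left(X,B \right)} = 4 - 96 = -92$)
$- o{\left(\left(6 + 3\right)^{2},236 \right)} = \left(-1\right) \left(-92\right) = 92$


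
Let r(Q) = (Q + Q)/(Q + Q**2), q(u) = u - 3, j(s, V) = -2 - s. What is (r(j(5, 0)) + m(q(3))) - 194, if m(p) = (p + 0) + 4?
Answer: -571/3 ≈ -190.33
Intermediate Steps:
q(u) = -3 + u
m(p) = 4 + p (m(p) = p + 4 = 4 + p)
r(Q) = 2*Q/(Q + Q**2) (r(Q) = (2*Q)/(Q + Q**2) = 2*Q/(Q + Q**2))
(r(j(5, 0)) + m(q(3))) - 194 = (2/(1 + (-2 - 1*5)) + (4 + (-3 + 3))) - 194 = (2/(1 + (-2 - 5)) + (4 + 0)) - 194 = (2/(1 - 7) + 4) - 194 = (2/(-6) + 4) - 194 = (2*(-1/6) + 4) - 194 = (-1/3 + 4) - 194 = 11/3 - 194 = -571/3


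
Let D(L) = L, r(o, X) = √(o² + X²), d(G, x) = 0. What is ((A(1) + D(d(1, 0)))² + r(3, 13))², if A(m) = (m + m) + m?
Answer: (9 + √178)² ≈ 499.15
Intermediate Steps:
A(m) = 3*m (A(m) = 2*m + m = 3*m)
r(o, X) = √(X² + o²)
((A(1) + D(d(1, 0)))² + r(3, 13))² = ((3*1 + 0)² + √(13² + 3²))² = ((3 + 0)² + √(169 + 9))² = (3² + √178)² = (9 + √178)²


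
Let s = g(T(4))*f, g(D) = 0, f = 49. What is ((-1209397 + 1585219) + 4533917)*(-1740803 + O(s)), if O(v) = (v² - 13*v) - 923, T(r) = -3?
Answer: -8551420069514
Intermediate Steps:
s = 0 (s = 0*49 = 0)
O(v) = -923 + v² - 13*v
((-1209397 + 1585219) + 4533917)*(-1740803 + O(s)) = ((-1209397 + 1585219) + 4533917)*(-1740803 + (-923 + 0² - 13*0)) = (375822 + 4533917)*(-1740803 + (-923 + 0 + 0)) = 4909739*(-1740803 - 923) = 4909739*(-1741726) = -8551420069514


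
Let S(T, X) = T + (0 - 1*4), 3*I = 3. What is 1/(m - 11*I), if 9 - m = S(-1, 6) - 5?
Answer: 1/8 ≈ 0.12500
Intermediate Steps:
I = 1 (I = (1/3)*3 = 1)
S(T, X) = -4 + T (S(T, X) = T + (0 - 4) = T - 4 = -4 + T)
m = 19 (m = 9 - ((-4 - 1) - 5) = 9 - (-5 - 5) = 9 - 1*(-10) = 9 + 10 = 19)
1/(m - 11*I) = 1/(19 - 11*1) = 1/(19 - 11) = 1/8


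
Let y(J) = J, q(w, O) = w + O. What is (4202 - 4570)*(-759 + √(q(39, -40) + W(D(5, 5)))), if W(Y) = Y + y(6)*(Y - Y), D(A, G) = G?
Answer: 278576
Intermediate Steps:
q(w, O) = O + w
W(Y) = Y (W(Y) = Y + 6*(Y - Y) = Y + 6*0 = Y + 0 = Y)
(4202 - 4570)*(-759 + √(q(39, -40) + W(D(5, 5)))) = (4202 - 4570)*(-759 + √((-40 + 39) + 5)) = -368*(-759 + √(-1 + 5)) = -368*(-759 + √4) = -368*(-759 + 2) = -368*(-757) = 278576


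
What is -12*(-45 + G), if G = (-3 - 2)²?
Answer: 240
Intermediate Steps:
G = 25 (G = (-5)² = 25)
-12*(-45 + G) = -12*(-45 + 25) = -12*(-20) = 240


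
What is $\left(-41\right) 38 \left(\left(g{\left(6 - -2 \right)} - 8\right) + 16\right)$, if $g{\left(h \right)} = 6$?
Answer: $-21812$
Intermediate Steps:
$\left(-41\right) 38 \left(\left(g{\left(6 - -2 \right)} - 8\right) + 16\right) = \left(-41\right) 38 \left(\left(6 - 8\right) + 16\right) = - 1558 \left(-2 + 16\right) = \left(-1558\right) 14 = -21812$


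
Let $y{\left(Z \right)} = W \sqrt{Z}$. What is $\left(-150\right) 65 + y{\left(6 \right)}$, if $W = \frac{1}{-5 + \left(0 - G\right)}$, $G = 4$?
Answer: $-9750 - \frac{\sqrt{6}}{9} \approx -9750.3$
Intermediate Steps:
$W = - \frac{1}{9}$ ($W = \frac{1}{-5 + \left(0 - 4\right)} = \frac{1}{-5 - 4} = \frac{1}{-9} = - \frac{1}{9} \approx -0.11111$)
$y{\left(Z \right)} = - \frac{\sqrt{Z}}{9}$
$\left(-150\right) 65 + y{\left(6 \right)} = \left(-150\right) 65 - \frac{\sqrt{6}}{9} = -9750 - \frac{\sqrt{6}}{9}$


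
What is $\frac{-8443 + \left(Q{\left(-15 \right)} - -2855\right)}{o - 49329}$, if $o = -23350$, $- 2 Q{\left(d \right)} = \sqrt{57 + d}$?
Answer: $\frac{5588}{72679} + \frac{\sqrt{42}}{145358} \approx 0.076931$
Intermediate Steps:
$Q{\left(d \right)} = - \frac{\sqrt{57 + d}}{2}$
$\frac{-8443 + \left(Q{\left(-15 \right)} - -2855\right)}{o - 49329} = \frac{-8443 - \left(-2855 + \frac{\sqrt{57 - 15}}{2}\right)}{-23350 - 49329} = \frac{-8443 + \left(- \frac{\sqrt{42}}{2} + 2855\right)}{-72679} = \left(-8443 + \left(2855 - \frac{\sqrt{42}}{2}\right)\right) \left(- \frac{1}{72679}\right) = \left(-5588 - \frac{\sqrt{42}}{2}\right) \left(- \frac{1}{72679}\right) = \frac{5588}{72679} + \frac{\sqrt{42}}{145358}$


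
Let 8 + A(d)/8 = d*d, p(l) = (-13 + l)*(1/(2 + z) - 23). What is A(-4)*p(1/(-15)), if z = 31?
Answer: 9508352/495 ≈ 19209.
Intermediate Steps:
p(l) = 9854/33 - 758*l/33 (p(l) = (-13 + l)*(1/(2 + 31) - 23) = (-13 + l)*(1/33 - 23) = (-13 + l)*(-758/33) = 9854/33 - 758*l/33)
A(d) = -64 + 8*d**2 (A(d) = -64 + 8*(d*d) = -64 + 8*d**2)
A(-4)*p(1/(-15)) = (-64 + 8*(-4)**2)*(9854/33 - 758/33/(-15)) = (-64 + 8*16)*(9854/33 - 758/33*(-1/15)) = (-64 + 128)*(9854/33 + 758/495) = 64*(148568/495) = 9508352/495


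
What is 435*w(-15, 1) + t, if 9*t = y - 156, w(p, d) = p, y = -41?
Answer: -58922/9 ≈ -6546.9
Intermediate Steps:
t = -197/9 (t = (-41 - 156)/9 = (⅑)*(-197) = -197/9 ≈ -21.889)
435*w(-15, 1) + t = 435*(-15) - 197/9 = -6525 - 197/9 = -58922/9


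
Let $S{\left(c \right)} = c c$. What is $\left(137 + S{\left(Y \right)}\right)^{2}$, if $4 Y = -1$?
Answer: $\frac{4809249}{256} \approx 18786.0$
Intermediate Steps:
$Y = - \frac{1}{4}$ ($Y = \frac{1}{4} \left(-1\right) = - \frac{1}{4} \approx -0.25$)
$S{\left(c \right)} = c^{2}$
$\left(137 + S{\left(Y \right)}\right)^{2} = \left(137 + \left(- \frac{1}{4}\right)^{2}\right)^{2} = \left(137 + \frac{1}{16}\right)^{2} = \left(\frac{2193}{16}\right)^{2} = \frac{4809249}{256}$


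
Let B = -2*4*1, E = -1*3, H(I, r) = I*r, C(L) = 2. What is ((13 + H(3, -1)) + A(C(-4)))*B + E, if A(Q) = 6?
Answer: -131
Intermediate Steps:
E = -3
B = -8 (B = -8*1 = -8)
((13 + H(3, -1)) + A(C(-4)))*B + E = ((13 + 3*(-1)) + 6)*(-8) - 3 = ((13 - 3) + 6)*(-8) - 3 = (10 + 6)*(-8) - 3 = 16*(-8) - 3 = -128 - 3 = -131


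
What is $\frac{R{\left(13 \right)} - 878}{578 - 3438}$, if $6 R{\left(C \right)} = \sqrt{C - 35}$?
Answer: $\frac{439}{1430} - \frac{i \sqrt{22}}{17160} \approx 0.30699 - 0.00027333 i$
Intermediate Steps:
$R{\left(C \right)} = \frac{\sqrt{-35 + C}}{6}$ ($R{\left(C \right)} = \frac{\sqrt{C - 35}}{6} = \frac{\sqrt{-35 + C}}{6}$)
$\frac{R{\left(13 \right)} - 878}{578 - 3438} = \frac{\frac{\sqrt{-35 + 13}}{6} - 878}{578 - 3438} = \frac{\frac{\sqrt{-22}}{6} - 878}{-2860} = \left(\frac{i \sqrt{22}}{6} - 878\right) \left(- \frac{1}{2860}\right) = \left(-878 + \frac{i \sqrt{22}}{6}\right) \left(- \frac{1}{2860}\right) = \frac{439}{1430} - \frac{i \sqrt{22}}{17160}$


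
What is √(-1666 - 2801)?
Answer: I*√4467 ≈ 66.836*I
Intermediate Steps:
√(-1666 - 2801) = √(-4467) = I*√4467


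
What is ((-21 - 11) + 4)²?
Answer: 784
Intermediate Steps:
((-21 - 11) + 4)² = (-32 + 4)² = (-28)² = 784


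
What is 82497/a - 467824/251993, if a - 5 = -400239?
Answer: -29718248191/14408023766 ≈ -2.0626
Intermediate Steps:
a = -400234 (a = 5 - 400239 = -400234)
82497/a - 467824/251993 = 82497/(-400234) - 467824/251993 = 82497*(-1/400234) - 467824*1/251993 = -82497/400234 - 66832/35999 = -29718248191/14408023766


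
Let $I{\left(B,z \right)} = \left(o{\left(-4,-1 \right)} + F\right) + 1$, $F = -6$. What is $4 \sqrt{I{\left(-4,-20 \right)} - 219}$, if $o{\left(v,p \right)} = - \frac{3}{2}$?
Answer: $2 i \sqrt{902} \approx 60.067 i$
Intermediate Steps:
$o{\left(v,p \right)} = - \frac{3}{2}$ ($o{\left(v,p \right)} = \left(-3\right) \frac{1}{2} = - \frac{3}{2}$)
$I{\left(B,z \right)} = - \frac{13}{2}$ ($I{\left(B,z \right)} = \left(- \frac{3}{2} - 6\right) + 1 = - \frac{15}{2} + 1 = - \frac{13}{2}$)
$4 \sqrt{I{\left(-4,-20 \right)} - 219} = 4 \sqrt{- \frac{13}{2} - 219} = 4 \sqrt{- \frac{451}{2}} = 4 \frac{i \sqrt{902}}{2} = 2 i \sqrt{902}$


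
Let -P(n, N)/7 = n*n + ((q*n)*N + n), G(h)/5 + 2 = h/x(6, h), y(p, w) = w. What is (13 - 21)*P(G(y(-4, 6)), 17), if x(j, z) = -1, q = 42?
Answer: -1512000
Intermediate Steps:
G(h) = -10 - 5*h (G(h) = -10 + 5*(h/(-1)) = -10 + 5*(h*(-1)) = -10 + 5*(-h) = -10 - 5*h)
P(n, N) = -7*n - 7*n² - 294*N*n (P(n, N) = -7*(n*n + ((42*n)*N + n)) = -7*(n² + (42*N*n + n)) = -7*(n² + (n + 42*N*n)) = -7*(n + n² + 42*N*n) = -7*n - 7*n² - 294*N*n)
(13 - 21)*P(G(y(-4, 6)), 17) = (13 - 21)*(-7*(-10 - 5*6)*(1 + (-10 - 5*6) + 42*17)) = -(-56)*(-10 - 30)*(1 + (-10 - 30) + 714) = -(-56)*(-40)*(1 - 40 + 714) = -(-56)*(-40)*675 = -8*189000 = -1512000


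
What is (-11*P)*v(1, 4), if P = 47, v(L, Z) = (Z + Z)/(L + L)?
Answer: -2068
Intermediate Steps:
v(L, Z) = Z/L (v(L, Z) = (2*Z)/((2*L)) = (2*Z)*(1/(2*L)) = Z/L)
(-11*P)*v(1, 4) = (-11*47)*(4/1) = -2068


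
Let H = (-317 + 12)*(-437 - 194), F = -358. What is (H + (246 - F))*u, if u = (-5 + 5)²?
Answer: 0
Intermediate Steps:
H = 192455 (H = -305*(-631) = 192455)
u = 0 (u = 0² = 0)
(H + (246 - F))*u = (192455 + (246 - 1*(-358)))*0 = (192455 + (246 + 358))*0 = (192455 + 604)*0 = 193059*0 = 0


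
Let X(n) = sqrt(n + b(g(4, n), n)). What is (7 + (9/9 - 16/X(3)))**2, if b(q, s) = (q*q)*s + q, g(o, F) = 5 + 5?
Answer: 20288/313 - 256*sqrt(313)/313 ≈ 50.348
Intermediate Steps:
g(o, F) = 10
b(q, s) = q + s*q**2 (b(q, s) = q**2*s + q = s*q**2 + q = q + s*q**2)
X(n) = sqrt(10 + 101*n) (X(n) = sqrt(n + 10*(1 + 10*n)) = sqrt(n + (10 + 100*n)) = sqrt(10 + 101*n))
(7 + (9/9 - 16/X(3)))**2 = (7 + (9/9 - 16/sqrt(10 + 101*3)))**2 = (7 + (9*(1/9) - 16/sqrt(10 + 303)))**2 = (7 + (1 - 16*sqrt(313)/313))**2 = (8 - 16*sqrt(313)/313)**2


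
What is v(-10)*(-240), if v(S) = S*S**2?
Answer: 240000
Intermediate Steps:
v(S) = S**3
v(-10)*(-240) = (-10)**3*(-240) = -1000*(-240) = 240000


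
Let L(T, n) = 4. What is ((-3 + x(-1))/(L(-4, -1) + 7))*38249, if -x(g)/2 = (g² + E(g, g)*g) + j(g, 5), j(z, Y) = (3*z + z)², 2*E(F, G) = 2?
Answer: -1338715/11 ≈ -1.2170e+5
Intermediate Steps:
E(F, G) = 1 (E(F, G) = (½)*2 = 1)
j(z, Y) = 16*z² (j(z, Y) = (4*z)² = 16*z²)
x(g) = -34*g² - 2*g (x(g) = -2*((g² + 1*g) + 16*g²) = -2*((g² + g) + 16*g²) = -2*((g + g²) + 16*g²) = -2*(g + 17*g²) = -34*g² - 2*g)
((-3 + x(-1))/(L(-4, -1) + 7))*38249 = ((-3 + 2*(-1)*(-1 - 17*(-1)))/(4 + 7))*38249 = ((-3 + 2*(-1)*(-1 + 17))/11)*38249 = ((-3 + 2*(-1)*16)*(1/11))*38249 = ((-3 - 32)*(1/11))*38249 = -35*1/11*38249 = -35/11*38249 = -1338715/11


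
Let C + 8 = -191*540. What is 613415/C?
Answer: -613415/103148 ≈ -5.9469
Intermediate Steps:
C = -103148 (C = -8 - 191*540 = -8 - 103140 = -103148)
613415/C = 613415/(-103148) = 613415*(-1/103148) = -613415/103148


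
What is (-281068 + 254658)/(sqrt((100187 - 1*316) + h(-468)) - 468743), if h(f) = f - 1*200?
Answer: 6189751315/109859950423 + 171665*sqrt(587)/109859950423 ≈ 0.056380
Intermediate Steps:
h(f) = -200 + f (h(f) = f - 200 = -200 + f)
(-281068 + 254658)/(sqrt((100187 - 1*316) + h(-468)) - 468743) = (-281068 + 254658)/(sqrt((100187 - 1*316) + (-200 - 468)) - 468743) = -26410/(sqrt((100187 - 316) - 668) - 468743) = -26410/(sqrt(99871 - 668) - 468743) = -26410/(sqrt(99203) - 468743) = -26410/(13*sqrt(587) - 468743) = -26410/(-468743 + 13*sqrt(587))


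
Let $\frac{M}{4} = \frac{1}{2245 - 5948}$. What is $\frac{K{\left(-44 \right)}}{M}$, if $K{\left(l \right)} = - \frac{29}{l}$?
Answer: $- \frac{107387}{176} \approx -610.15$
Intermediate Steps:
$M = - \frac{4}{3703}$ ($M = \frac{4}{2245 - 5948} = \frac{4}{-3703} = 4 \left(- \frac{1}{3703}\right) = - \frac{4}{3703} \approx -0.0010802$)
$\frac{K{\left(-44 \right)}}{M} = \frac{\left(-29\right) \frac{1}{-44}}{- \frac{4}{3703}} = \left(-29\right) \left(- \frac{1}{44}\right) \left(- \frac{3703}{4}\right) = \frac{29}{44} \left(- \frac{3703}{4}\right) = - \frac{107387}{176}$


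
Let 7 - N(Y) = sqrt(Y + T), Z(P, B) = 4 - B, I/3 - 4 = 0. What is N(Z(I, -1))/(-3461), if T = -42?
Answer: -7/3461 + I*sqrt(37)/3461 ≈ -0.0020225 + 0.0017575*I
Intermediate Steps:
I = 12 (I = 12 + 3*0 = 12 + 0 = 12)
N(Y) = 7 - sqrt(-42 + Y) (N(Y) = 7 - sqrt(Y - 42) = 7 - sqrt(-42 + Y))
N(Z(I, -1))/(-3461) = (7 - sqrt(-42 + (4 - 1*(-1))))/(-3461) = (7 - sqrt(-42 + (4 + 1)))*(-1/3461) = (7 - sqrt(-42 + 5))*(-1/3461) = (7 - sqrt(-37))*(-1/3461) = (7 - I*sqrt(37))*(-1/3461) = -7/3461 + I*sqrt(37)/3461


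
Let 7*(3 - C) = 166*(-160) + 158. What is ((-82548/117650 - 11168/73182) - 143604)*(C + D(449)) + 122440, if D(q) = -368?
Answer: -2456456766515695266/5022419675 ≈ -4.8910e+8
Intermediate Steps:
C = 26423/7 (C = 3 - (166*(-160) + 158)/7 = 3 - (-26560 + 158)/7 = 3 - ⅐*(-26402) = 3 + 26402/7 = 26423/7 ≈ 3774.7)
((-82548/117650 - 11168/73182) - 143604)*(C + D(449)) + 122440 = ((-82548/117650 - 11168/73182) - 143604)*(26423/7 - 368) + 122440 = ((-82548*1/117650 - 11168*1/73182) - 143604)*(23847/7) + 122440 = ((-41274/58825 - 5584/36591) - 143604)*(23847/7) + 122440 = (-1838735734/2152465575 - 143604)*(23847/7) + 122440 = -309104505168034/2152465575*23847/7 + 122440 = -2457071711580702266/5022419675 + 122440 = -2456456766515695266/5022419675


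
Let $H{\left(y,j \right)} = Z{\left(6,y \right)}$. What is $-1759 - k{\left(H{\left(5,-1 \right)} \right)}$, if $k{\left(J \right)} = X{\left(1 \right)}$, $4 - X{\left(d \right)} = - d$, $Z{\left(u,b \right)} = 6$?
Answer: $-1764$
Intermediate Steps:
$H{\left(y,j \right)} = 6$
$X{\left(d \right)} = 4 + d$ ($X{\left(d \right)} = 4 - - d = 4 + d$)
$k{\left(J \right)} = 5$ ($k{\left(J \right)} = 4 + 1 = 5$)
$-1759 - k{\left(H{\left(5,-1 \right)} \right)} = -1759 - 5 = -1764$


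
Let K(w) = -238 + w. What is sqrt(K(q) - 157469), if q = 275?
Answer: 2*I*sqrt(39358) ≈ 396.78*I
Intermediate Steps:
sqrt(K(q) - 157469) = sqrt((-238 + 275) - 157469) = sqrt(37 - 157469) = sqrt(-157432) = 2*I*sqrt(39358)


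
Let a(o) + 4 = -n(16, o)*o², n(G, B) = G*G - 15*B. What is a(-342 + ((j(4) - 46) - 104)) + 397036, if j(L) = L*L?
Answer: -1675359064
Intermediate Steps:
n(G, B) = G² - 15*B
j(L) = L²
a(o) = -4 - o²*(256 - 15*o) (a(o) = -4 - (16² - 15*o)*o² = -4 - (256 - 15*o)*o² = -4 - o²*(256 - 15*o))
a(-342 + ((j(4) - 46) - 104)) + 397036 = (-4 + (-342 + ((4² - 46) - 104))²*(-256 + 15*(-342 + ((4² - 46) - 104)))) + 397036 = (-4 + (-342 + ((16 - 46) - 104))²*(-256 + 15*(-342 + ((16 - 46) - 104)))) + 397036 = (-4 + (-342 + (-30 - 104))²*(-256 + 15*(-342 + (-30 - 104)))) + 397036 = (-4 + (-342 - 134)²*(-256 + 15*(-342 - 134))) + 397036 = (-4 + (-476)²*(-256 + 15*(-476))) + 397036 = (-4 + 226576*(-256 - 7140)) + 397036 = (-4 + 226576*(-7396)) + 397036 = (-4 - 1675756096) + 397036 = -1675756100 + 397036 = -1675359064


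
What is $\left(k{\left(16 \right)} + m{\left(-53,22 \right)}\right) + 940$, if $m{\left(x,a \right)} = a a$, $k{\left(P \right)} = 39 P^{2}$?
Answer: $11408$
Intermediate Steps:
$m{\left(x,a \right)} = a^{2}$
$\left(k{\left(16 \right)} + m{\left(-53,22 \right)}\right) + 940 = \left(39 \cdot 16^{2} + 22^{2}\right) + 940 = \left(39 \cdot 256 + 484\right) + 940 = \left(9984 + 484\right) + 940 = 10468 + 940 = 11408$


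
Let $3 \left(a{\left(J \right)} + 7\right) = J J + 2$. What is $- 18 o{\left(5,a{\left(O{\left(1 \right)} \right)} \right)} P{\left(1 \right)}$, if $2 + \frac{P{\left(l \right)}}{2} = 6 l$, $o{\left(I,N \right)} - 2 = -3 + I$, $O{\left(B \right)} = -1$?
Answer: $-576$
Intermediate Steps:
$a{\left(J \right)} = - \frac{19}{3} + \frac{J^{2}}{3}$ ($a{\left(J \right)} = -7 + \frac{J J + 2}{3} = -7 + \frac{J^{2} + 2}{3} = -7 + \frac{2 + J^{2}}{3} = -7 + \left(\frac{2}{3} + \frac{J^{2}}{3}\right) = - \frac{19}{3} + \frac{J^{2}}{3}$)
$o{\left(I,N \right)} = -1 + I$ ($o{\left(I,N \right)} = 2 + \left(-3 + I\right) = -1 + I$)
$P{\left(l \right)} = -4 + 12 l$ ($P{\left(l \right)} = -4 + 2 \cdot 6 l = -4 + 12 l$)
$- 18 o{\left(5,a{\left(O{\left(1 \right)} \right)} \right)} P{\left(1 \right)} = - 18 \left(-1 + 5\right) \left(-4 + 12 \cdot 1\right) = \left(-18\right) 4 \left(-4 + 12\right) = \left(-72\right) 8 = -576$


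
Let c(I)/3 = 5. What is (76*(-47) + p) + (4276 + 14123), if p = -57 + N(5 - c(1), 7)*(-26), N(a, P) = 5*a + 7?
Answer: 15888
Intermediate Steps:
c(I) = 15 (c(I) = 3*5 = 15)
N(a, P) = 7 + 5*a
p = 1061 (p = -57 + (7 + 5*(5 - 1*15))*(-26) = -57 + (7 + 5*(5 - 15))*(-26) = -57 + (7 + 5*(-10))*(-26) = -57 + (7 - 50)*(-26) = -57 - 43*(-26) = -57 + 1118 = 1061)
(76*(-47) + p) + (4276 + 14123) = (76*(-47) + 1061) + (4276 + 14123) = (-3572 + 1061) + 18399 = -2511 + 18399 = 15888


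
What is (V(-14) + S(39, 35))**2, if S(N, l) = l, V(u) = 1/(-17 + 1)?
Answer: 312481/256 ≈ 1220.6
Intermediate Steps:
V(u) = -1/16 (V(u) = 1/(-16) = -1/16)
(V(-14) + S(39, 35))**2 = (-1/16 + 35)**2 = (559/16)**2 = 312481/256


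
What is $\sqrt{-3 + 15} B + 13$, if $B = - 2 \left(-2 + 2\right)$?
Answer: $13$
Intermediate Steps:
$B = 0$ ($B = \left(-2\right) 0 = 0$)
$\sqrt{-3 + 15} B + 13 = \sqrt{-3 + 15} \cdot 0 + 13 = \sqrt{12} \cdot 0 + 13 = 2 \sqrt{3} \cdot 0 + 13 = 0 + 13 = 13$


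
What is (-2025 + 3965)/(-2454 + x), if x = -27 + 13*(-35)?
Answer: -485/734 ≈ -0.66076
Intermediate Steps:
x = -482 (x = -27 - 455 = -482)
(-2025 + 3965)/(-2454 + x) = (-2025 + 3965)/(-2454 - 482) = 1940/(-2936) = 1940*(-1/2936) = -485/734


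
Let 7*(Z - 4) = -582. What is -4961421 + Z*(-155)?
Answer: -34644077/7 ≈ -4.9492e+6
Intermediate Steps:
Z = -554/7 (Z = 4 + (⅐)*(-582) = 4 - 582/7 = -554/7 ≈ -79.143)
-4961421 + Z*(-155) = -4961421 - 554/7*(-155) = -4961421 + 85870/7 = -34644077/7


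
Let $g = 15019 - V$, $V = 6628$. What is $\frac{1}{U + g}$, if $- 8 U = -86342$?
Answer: $\frac{4}{76735} \approx 5.2127 \cdot 10^{-5}$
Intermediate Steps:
$g = 8391$ ($g = 15019 - 6628 = 8391$)
$U = \frac{43171}{4}$ ($U = \left(- \frac{1}{8}\right) \left(-86342\right) = \frac{43171}{4} \approx 10793.0$)
$\frac{1}{U + g} = \frac{1}{\frac{43171}{4} + 8391} = \frac{1}{\frac{76735}{4}} = \frac{4}{76735}$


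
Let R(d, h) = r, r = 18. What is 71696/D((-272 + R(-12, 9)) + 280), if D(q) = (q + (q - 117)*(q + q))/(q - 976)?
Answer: 34055600/2353 ≈ 14473.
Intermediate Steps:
R(d, h) = 18
D(q) = (q + 2*q*(-117 + q))/(-976 + q) (D(q) = (q + (-117 + q)*(2*q))/(-976 + q) = (q + 2*q*(-117 + q))/(-976 + q))
71696/D((-272 + R(-12, 9)) + 280) = 71696/((((-272 + 18) + 280)*(-233 + 2*((-272 + 18) + 280))/(-976 + ((-272 + 18) + 280)))) = 71696/(((-254 + 280)*(-233 + 2*(-254 + 280))/(-976 + (-254 + 280)))) = 71696/((26*(-233 + 2*26)/(-976 + 26))) = 71696/((26*(-233 + 52)/(-950))) = 71696/((26*(-1/950)*(-181))) = 71696/(2353/475) = 71696*(475/2353) = 34055600/2353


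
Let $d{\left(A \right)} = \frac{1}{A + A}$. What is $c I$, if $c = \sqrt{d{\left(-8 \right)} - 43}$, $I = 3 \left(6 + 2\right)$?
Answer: $6 i \sqrt{689} \approx 157.49 i$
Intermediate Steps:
$d{\left(A \right)} = \frac{1}{2 A}$
$I = 24$ ($I = 3 \cdot 8 = 24$)
$c = \frac{i \sqrt{689}}{4}$ ($c = \sqrt{\frac{1}{2 \left(-8\right)} - 43} = \sqrt{\frac{1}{2} \left(- \frac{1}{8}\right) - 43} = \sqrt{- \frac{1}{16} - 43} = \sqrt{- \frac{689}{16}} = \frac{i \sqrt{689}}{4} \approx 6.5622 i$)
$c I = \frac{i \sqrt{689}}{4} \cdot 24 = 6 i \sqrt{689}$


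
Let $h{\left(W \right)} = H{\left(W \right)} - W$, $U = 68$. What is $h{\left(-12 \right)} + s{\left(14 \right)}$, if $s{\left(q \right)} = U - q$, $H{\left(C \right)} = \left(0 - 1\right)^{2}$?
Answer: $67$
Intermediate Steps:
$H{\left(C \right)} = 1$ ($H{\left(C \right)} = \left(-1\right)^{2} = 1$)
$h{\left(W \right)} = 1 - W$
$s{\left(q \right)} = 68 - q$
$h{\left(-12 \right)} + s{\left(14 \right)} = \left(1 - -12\right) + \left(68 - 14\right) = \left(1 + 12\right) + \left(68 - 14\right) = 13 + 54 = 67$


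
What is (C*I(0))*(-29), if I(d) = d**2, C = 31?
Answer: 0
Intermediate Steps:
(C*I(0))*(-29) = (31*0**2)*(-29) = (31*0)*(-29) = 0*(-29) = 0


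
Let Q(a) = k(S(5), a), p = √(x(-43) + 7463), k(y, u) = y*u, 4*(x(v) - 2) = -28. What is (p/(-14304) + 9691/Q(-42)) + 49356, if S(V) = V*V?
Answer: 51814109/1050 - √7458/14304 ≈ 49347.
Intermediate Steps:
x(v) = -5 (x(v) = 2 + (¼)*(-28) = 2 - 7 = -5)
S(V) = V²
k(y, u) = u*y
p = √7458 (p = √(-5 + 7463) = √7458 ≈ 86.360)
Q(a) = 25*a (Q(a) = a*5² = a*25 = 25*a)
(p/(-14304) + 9691/Q(-42)) + 49356 = (√7458/(-14304) + 9691/((25*(-42)))) + 49356 = (√7458*(-1/14304) + 9691/(-1050)) + 49356 = (-√7458/14304 + 9691*(-1/1050)) + 49356 = (-√7458/14304 - 9691/1050) + 49356 = (-9691/1050 - √7458/14304) + 49356 = 51814109/1050 - √7458/14304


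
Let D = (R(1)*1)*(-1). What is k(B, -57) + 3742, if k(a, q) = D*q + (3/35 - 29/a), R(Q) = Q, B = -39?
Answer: 5186767/1365 ≈ 3799.8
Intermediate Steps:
D = -1 (D = (1*1)*(-1) = 1*(-1) = -1)
k(a, q) = 3/35 - q - 29/a (k(a, q) = -q + (3/35 - 29/a) = 3/35 - q - 29/a)
k(B, -57) + 3742 = (3/35 - 1*(-57) - 29/(-39)) + 3742 = (3/35 + 57 - 29*(-1/39)) + 3742 = (3/35 + 57 + 29/39) + 3742 = 78937/1365 + 3742 = 5186767/1365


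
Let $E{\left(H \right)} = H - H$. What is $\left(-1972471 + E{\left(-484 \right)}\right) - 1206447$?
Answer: $-3178918$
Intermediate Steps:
$E{\left(H \right)} = 0$
$\left(-1972471 + E{\left(-484 \right)}\right) - 1206447 = \left(-1972471 + 0\right) - 1206447 = -1972471 - 1206447 = -3178918$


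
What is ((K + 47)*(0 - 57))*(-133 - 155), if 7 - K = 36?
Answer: 295488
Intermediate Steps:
K = -29 (K = 7 - 1*36 = 7 - 36 = -29)
((K + 47)*(0 - 57))*(-133 - 155) = ((-29 + 47)*(0 - 57))*(-133 - 155) = (18*(-57))*(-288) = -1026*(-288) = 295488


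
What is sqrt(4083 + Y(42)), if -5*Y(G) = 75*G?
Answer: sqrt(3453) ≈ 58.762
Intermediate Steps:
Y(G) = -15*G
sqrt(4083 + Y(42)) = sqrt(4083 - 15*42) = sqrt(4083 - 630) = sqrt(3453)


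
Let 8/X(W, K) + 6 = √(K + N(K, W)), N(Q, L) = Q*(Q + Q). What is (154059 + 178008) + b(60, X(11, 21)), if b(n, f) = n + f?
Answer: 95984719/289 + 8*√903/867 ≈ 3.3213e+5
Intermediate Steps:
N(Q, L) = 2*Q² (N(Q, L) = Q*(2*Q) = 2*Q²)
X(W, K) = 8/(-6 + √(K + 2*K²))
b(n, f) = f + n
(154059 + 178008) + b(60, X(11, 21)) = (154059 + 178008) + (8/(-6 + √(21*(1 + 2*21))) + 60) = 332067 + (8/(-6 + √(21*(1 + 42))) + 60) = 332067 + (8/(-6 + √(21*43)) + 60) = 332067 + (8/(-6 + √903) + 60) = 332067 + (60 + 8/(-6 + √903)) = 332127 + 8/(-6 + √903)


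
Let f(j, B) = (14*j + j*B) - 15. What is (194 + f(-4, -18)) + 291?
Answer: 486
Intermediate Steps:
f(j, B) = -15 + 14*j + B*j (f(j, B) = (14*j + B*j) - 15 = -15 + 14*j + B*j)
(194 + f(-4, -18)) + 291 = (194 + (-15 + 14*(-4) - 18*(-4))) + 291 = (194 + (-15 - 56 + 72)) + 291 = (194 + 1) + 291 = 195 + 291 = 486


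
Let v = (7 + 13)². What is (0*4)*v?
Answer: 0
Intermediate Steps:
v = 400 (v = 20² = 400)
(0*4)*v = (0*4)*400 = 0*400 = 0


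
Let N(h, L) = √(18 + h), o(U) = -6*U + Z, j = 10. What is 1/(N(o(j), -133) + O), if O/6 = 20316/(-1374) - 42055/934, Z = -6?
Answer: -1368134525217/491174670128467 - 45747220996*I*√3/1473524010385401 ≈ -0.0027854 - 5.3773e-5*I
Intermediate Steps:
o(U) = -6 - 6*U (o(U) = -6*U - 6 = -6 - 6*U)
O = -38379357/106943 (O = 6*(20316/(-1374) - 42055/934) = 6*(20316*(-1/1374) - 42055*1/934) = 6*(-3386/229 - 42055/934) = 6*(-12793119/213886) = -38379357/106943 ≈ -358.88)
1/(N(o(j), -133) + O) = 1/(√(18 + (-6 - 6*10)) - 38379357/106943) = 1/(√(18 + (-6 - 60)) - 38379357/106943) = 1/(√(18 - 66) - 38379357/106943) = 1/(√(-48) - 38379357/106943) = 1/(4*I*√3 - 38379357/106943) = 1/(-38379357/106943 + 4*I*√3)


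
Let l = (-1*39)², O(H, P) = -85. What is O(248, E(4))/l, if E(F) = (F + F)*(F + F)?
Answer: -85/1521 ≈ -0.055884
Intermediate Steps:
E(F) = 4*F² (E(F) = (2*F)*(2*F) = 4*F²)
l = 1521 (l = (-39)² = 1521)
O(248, E(4))/l = -85/1521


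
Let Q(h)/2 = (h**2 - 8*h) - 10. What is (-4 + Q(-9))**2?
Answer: 79524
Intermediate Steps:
Q(h) = -20 - 16*h + 2*h**2 (Q(h) = 2*((h**2 - 8*h) - 10) = 2*(-10 + h**2 - 8*h) = -20 - 16*h + 2*h**2)
(-4 + Q(-9))**2 = (-4 + (-20 - 16*(-9) + 2*(-9)**2))**2 = (-4 + (-20 + 144 + 2*81))**2 = (-4 + (-20 + 144 + 162))**2 = (-4 + 286)**2 = 282**2 = 79524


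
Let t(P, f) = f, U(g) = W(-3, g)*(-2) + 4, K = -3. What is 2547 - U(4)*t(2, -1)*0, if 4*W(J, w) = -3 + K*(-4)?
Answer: 2547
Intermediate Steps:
W(J, w) = 9/4 (W(J, w) = (-3 - 3*(-4))/4 = (-3 + 12)/4 = (1/4)*9 = 9/4)
U(g) = -1/2 (U(g) = (9/4)*(-2) + 4 = -9/2 + 4 = -1/2)
2547 - U(4)*t(2, -1)*0 = 2547 - (-1/2*(-1))*0 = 2547 - 0/2 = 2547 - 1*0 = 2547 + 0 = 2547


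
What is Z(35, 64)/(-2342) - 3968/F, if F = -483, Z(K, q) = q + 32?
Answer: 4623344/565593 ≈ 8.1743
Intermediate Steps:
Z(K, q) = 32 + q
Z(35, 64)/(-2342) - 3968/F = (32 + 64)/(-2342) - 3968/(-483) = 96*(-1/2342) - 3968*(-1/483) = -48/1171 + 3968/483 = 4623344/565593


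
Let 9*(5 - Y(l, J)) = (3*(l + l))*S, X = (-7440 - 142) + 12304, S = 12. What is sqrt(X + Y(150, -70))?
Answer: sqrt(3527) ≈ 59.389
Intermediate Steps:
X = 4722 (X = -7582 + 12304 = 4722)
Y(l, J) = 5 - 8*l (Y(l, J) = 5 - 3*(l + l)*12/9 = 5 - 3*(2*l)*12/9 = 5 - 6*l*12/9 = 5 - 8*l)
sqrt(X + Y(150, -70)) = sqrt(4722 + (5 - 8*150)) = sqrt(4722 + (5 - 1200)) = sqrt(4722 - 1195) = sqrt(3527)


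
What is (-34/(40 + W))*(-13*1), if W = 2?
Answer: 221/21 ≈ 10.524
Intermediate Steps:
(-34/(40 + W))*(-13*1) = (-34/(40 + 2))*(-13*1) = -34/42*(-13) = -34*1/42*(-13) = -17/21*(-13) = 221/21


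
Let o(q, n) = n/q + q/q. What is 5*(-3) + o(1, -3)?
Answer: -17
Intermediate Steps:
o(q, n) = 1 + n/q (o(q, n) = n/q + 1 = 1 + n/q)
5*(-3) + o(1, -3) = 5*(-3) + (-3 + 1)/1 = -15 + 1*(-2) = -15 - 2 = -17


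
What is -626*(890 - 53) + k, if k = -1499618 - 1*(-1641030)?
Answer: -382550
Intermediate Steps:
k = 141412 (k = -1499618 + 1641030 = 141412)
-626*(890 - 53) + k = -626*(890 - 53) + 141412 = -626*837 + 141412 = -523962 + 141412 = -382550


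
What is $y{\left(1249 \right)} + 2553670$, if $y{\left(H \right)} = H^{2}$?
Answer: $4113671$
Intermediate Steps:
$y{\left(1249 \right)} + 2553670 = 1249^{2} + 2553670 = 1560001 + 2553670 = 4113671$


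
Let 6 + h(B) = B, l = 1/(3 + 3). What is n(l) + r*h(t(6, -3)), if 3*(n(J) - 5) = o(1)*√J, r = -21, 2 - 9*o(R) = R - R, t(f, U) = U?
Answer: 194 + √6/81 ≈ 194.03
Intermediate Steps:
o(R) = 2/9 (o(R) = 2/9 - (R - R)/9 = 2/9 - ⅑*0 = 2/9 + 0 = 2/9)
l = ⅙ (l = 1/6 = ⅙ ≈ 0.16667)
n(J) = 5 + 2*√J/27 (n(J) = 5 + (2*√J/9)/3 = 5 + 2*√J/27)
h(B) = -6 + B
n(l) + r*h(t(6, -3)) = (5 + 2*√(⅙)/27) - 21*(-6 - 3) = (5 + 2*(√6/6)/27) - 21*(-9) = (5 + √6/81) + 189 = 194 + √6/81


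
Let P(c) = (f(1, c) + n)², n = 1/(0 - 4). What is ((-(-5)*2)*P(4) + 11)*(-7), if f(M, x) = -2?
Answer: -3451/8 ≈ -431.38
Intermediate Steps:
n = -¼ (n = 1/(-4) = -¼ ≈ -0.25000)
P(c) = 81/16 (P(c) = (-2 - ¼)² = (-9/4)² = 81/16)
((-(-5)*2)*P(4) + 11)*(-7) = (-(-5)*2*(81/16) + 11)*(-7) = (-1*(-10)*(81/16) + 11)*(-7) = (10*(81/16) + 11)*(-7) = (405/8 + 11)*(-7) = (493/8)*(-7) = -3451/8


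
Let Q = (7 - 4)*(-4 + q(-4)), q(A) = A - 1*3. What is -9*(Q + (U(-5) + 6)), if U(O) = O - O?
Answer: 243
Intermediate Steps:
q(A) = -3 + A (q(A) = A - 3 = -3 + A)
U(O) = 0
Q = -33 (Q = (7 - 4)*(-4 + (-3 - 4)) = 3*(-4 - 7) = 3*(-11) = -33)
-9*(Q + (U(-5) + 6)) = -9*(-33 + (0 + 6)) = -9*(-33 + 6) = -9*(-27) = 243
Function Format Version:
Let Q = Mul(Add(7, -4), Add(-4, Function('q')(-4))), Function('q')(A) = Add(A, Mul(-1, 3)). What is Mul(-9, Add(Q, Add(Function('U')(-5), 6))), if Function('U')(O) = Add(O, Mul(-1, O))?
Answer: 243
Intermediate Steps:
Function('q')(A) = Add(-3, A) (Function('q')(A) = Add(A, -3) = Add(-3, A))
Function('U')(O) = 0
Q = -33 (Q = Mul(Add(7, -4), Add(-4, Add(-3, -4))) = Mul(3, Add(-4, -7)) = Mul(3, -11) = -33)
Mul(-9, Add(Q, Add(Function('U')(-5), 6))) = Mul(-9, Add(-33, Add(0, 6))) = Mul(-9, Add(-33, 6)) = Mul(-9, -27) = 243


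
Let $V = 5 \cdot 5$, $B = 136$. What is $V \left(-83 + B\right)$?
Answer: $1325$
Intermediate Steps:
$V = 25$
$V \left(-83 + B\right) = 25 \left(-83 + 136\right) = 25 \cdot 53 = 1325$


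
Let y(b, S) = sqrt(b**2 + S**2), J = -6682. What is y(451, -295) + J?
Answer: -6682 + sqrt(290426) ≈ -6143.1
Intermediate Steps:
y(b, S) = sqrt(S**2 + b**2)
y(451, -295) + J = sqrt((-295)**2 + 451**2) - 6682 = sqrt(87025 + 203401) - 6682 = sqrt(290426) - 6682 = -6682 + sqrt(290426)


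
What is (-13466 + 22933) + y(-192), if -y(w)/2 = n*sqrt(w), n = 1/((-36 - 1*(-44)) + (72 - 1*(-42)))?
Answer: 9467 - 8*I*sqrt(3)/61 ≈ 9467.0 - 0.22715*I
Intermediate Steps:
n = 1/122 (n = 1/((-36 + 44) + (72 + 42)) = 1/(8 + 114) = 1/122 ≈ 0.0081967)
y(w) = -sqrt(w)/61
(-13466 + 22933) + y(-192) = (-13466 + 22933) - 8*I*sqrt(3)/61 = 9467 - 8*I*sqrt(3)/61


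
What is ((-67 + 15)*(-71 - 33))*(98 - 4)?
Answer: 508352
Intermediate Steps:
((-67 + 15)*(-71 - 33))*(98 - 4) = -52*(-104)*94 = 5408*94 = 508352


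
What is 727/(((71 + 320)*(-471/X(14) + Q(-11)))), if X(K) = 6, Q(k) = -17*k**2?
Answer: -1454/1669961 ≈ -0.00087068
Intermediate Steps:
727/(((71 + 320)*(-471/X(14) + Q(-11)))) = 727/(((71 + 320)*(-471/6 - 17*(-11)**2))) = 727/((391*(-471*1/6 - 17*121))) = 727/((391*(-157/2 - 2057))) = 727/((391*(-4271/2))) = 727/(-1669961/2) = 727*(-2/1669961) = -1454/1669961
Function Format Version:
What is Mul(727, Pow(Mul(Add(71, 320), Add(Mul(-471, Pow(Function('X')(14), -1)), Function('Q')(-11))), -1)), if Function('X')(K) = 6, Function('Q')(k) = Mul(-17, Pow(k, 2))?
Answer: Rational(-1454, 1669961) ≈ -0.00087068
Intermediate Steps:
Mul(727, Pow(Mul(Add(71, 320), Add(Mul(-471, Pow(Function('X')(14), -1)), Function('Q')(-11))), -1)) = Mul(727, Pow(Mul(Add(71, 320), Add(Mul(-471, Pow(6, -1)), Mul(-17, Pow(-11, 2)))), -1)) = Mul(727, Pow(Mul(391, Add(Mul(-471, Rational(1, 6)), Mul(-17, 121))), -1)) = Mul(727, Pow(Mul(391, Add(Rational(-157, 2), -2057)), -1)) = Mul(727, Pow(Mul(391, Rational(-4271, 2)), -1)) = Mul(727, Pow(Rational(-1669961, 2), -1)) = Mul(727, Rational(-2, 1669961)) = Rational(-1454, 1669961)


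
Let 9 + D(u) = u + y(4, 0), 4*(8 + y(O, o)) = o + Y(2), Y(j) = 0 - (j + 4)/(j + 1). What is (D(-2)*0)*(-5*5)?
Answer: 0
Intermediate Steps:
Y(j) = -(4 + j)/(1 + j) (Y(j) = 0 - (4 + j)/(1 + j) = -(4 + j)/(1 + j))
y(O, o) = -17/2 + o/4 (y(O, o) = -8 + (o + (-4 - 1*2)/(1 + 2))/4 = -8 + (o + (-4 - 2)/3)/4 = -8 + (o + (⅓)*(-6))/4 = -8 + (o - 2)/4 = -8 + (-2 + o)/4 = -8 + (-½ + o/4) = -17/2 + o/4)
D(u) = -35/2 + u (D(u) = -9 + (u + (-17/2 + (¼)*0)) = -9 + (u + (-17/2 + 0)) = -9 + (u - 17/2) = -9 + (-17/2 + u) = -35/2 + u)
(D(-2)*0)*(-5*5) = ((-35/2 - 2)*0)*(-5*5) = -39/2*0*(-25) = 0*(-25) = 0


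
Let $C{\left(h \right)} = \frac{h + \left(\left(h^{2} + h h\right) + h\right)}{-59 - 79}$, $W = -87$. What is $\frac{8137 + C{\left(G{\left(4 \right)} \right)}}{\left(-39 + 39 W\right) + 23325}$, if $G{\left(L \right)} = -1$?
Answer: $\frac{8137}{19893} \approx 0.40904$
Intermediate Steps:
$C{\left(h \right)} = - \frac{h}{69} - \frac{h^{2}}{69}$ ($C{\left(h \right)} = \frac{h + \left(\left(h^{2} + h^{2}\right) + h\right)}{-138} = \left(h + \left(2 h^{2} + h\right)\right) \left(- \frac{1}{138}\right) = \left(h + \left(h + 2 h^{2}\right)\right) \left(- \frac{1}{138}\right) = \left(2 h + 2 h^{2}\right) \left(- \frac{1}{138}\right) = - \frac{h}{69} - \frac{h^{2}}{69}$)
$\frac{8137 + C{\left(G{\left(4 \right)} \right)}}{\left(-39 + 39 W\right) + 23325} = \frac{8137 - - \frac{1 - 1}{69}}{\left(-39 + 39 \left(-87\right)\right) + 23325} = \frac{8137 - \left(- \frac{1}{69}\right) 0}{\left(-39 - 3393\right) + 23325} = \frac{8137 + 0}{-3432 + 23325} = \frac{8137}{19893}$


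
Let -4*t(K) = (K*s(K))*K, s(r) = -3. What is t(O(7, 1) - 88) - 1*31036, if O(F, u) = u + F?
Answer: -26236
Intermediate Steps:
O(F, u) = F + u
t(K) = 3*K**2/4 (t(K) = -K*(-3)*K/4 = -(-3*K)*K/4 = -(-3)*K**2/4 = 3*K**2/4)
t(O(7, 1) - 88) - 1*31036 = 3*((7 + 1) - 88)**2/4 - 1*31036 = 3*(8 - 88)**2/4 - 31036 = (3/4)*(-80)**2 - 31036 = (3/4)*6400 - 31036 = 4800 - 31036 = -26236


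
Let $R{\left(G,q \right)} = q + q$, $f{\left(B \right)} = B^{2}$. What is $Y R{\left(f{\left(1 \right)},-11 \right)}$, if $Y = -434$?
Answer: $9548$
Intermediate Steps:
$R{\left(G,q \right)} = 2 q$
$Y R{\left(f{\left(1 \right)},-11 \right)} = - 434 \cdot 2 \left(-11\right) = \left(-434\right) \left(-22\right) = 9548$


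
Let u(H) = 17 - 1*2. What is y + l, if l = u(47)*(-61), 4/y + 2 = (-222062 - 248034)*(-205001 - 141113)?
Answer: -74438364175963/81353403471 ≈ -915.00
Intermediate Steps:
u(H) = 15 (u(H) = 17 - 2 = 15)
y = 2/81353403471 (y = 4/(-2 + (-222062 - 248034)*(-205001 - 141113)) = 4/(-2 - 470096*(-346114)) = 4/(-2 + 162706806944) = 4/162706806942 = 4*(1/162706806942) = 2/81353403471 ≈ 2.4584e-11)
l = -915 (l = 15*(-61) = -915)
y + l = 2/81353403471 - 915 = -74438364175963/81353403471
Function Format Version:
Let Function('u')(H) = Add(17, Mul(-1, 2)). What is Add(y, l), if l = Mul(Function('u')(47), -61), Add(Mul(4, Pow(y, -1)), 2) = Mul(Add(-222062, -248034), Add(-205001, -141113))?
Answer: Rational(-74438364175963, 81353403471) ≈ -915.00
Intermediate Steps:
Function('u')(H) = 15 (Function('u')(H) = Add(17, -2) = 15)
y = Rational(2, 81353403471) (y = Mul(4, Pow(Add(-2, Mul(Add(-222062, -248034), Add(-205001, -141113))), -1)) = Mul(4, Pow(Add(-2, Mul(-470096, -346114)), -1)) = Mul(4, Pow(Add(-2, 162706806944), -1)) = Mul(4, Pow(162706806942, -1)) = Mul(4, Rational(1, 162706806942)) = Rational(2, 81353403471) ≈ 2.4584e-11)
l = -915 (l = Mul(15, -61) = -915)
Add(y, l) = Add(Rational(2, 81353403471), -915) = Rational(-74438364175963, 81353403471)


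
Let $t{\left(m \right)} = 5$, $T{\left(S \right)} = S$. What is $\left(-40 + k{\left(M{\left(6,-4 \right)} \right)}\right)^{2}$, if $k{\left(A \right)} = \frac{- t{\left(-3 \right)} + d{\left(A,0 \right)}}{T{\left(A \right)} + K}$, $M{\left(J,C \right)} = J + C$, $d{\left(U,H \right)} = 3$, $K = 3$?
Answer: $\frac{40804}{25} \approx 1632.2$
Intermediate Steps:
$M{\left(J,C \right)} = C + J$
$k{\left(A \right)} = - \frac{2}{3 + A}$ ($k{\left(A \right)} = \frac{\left(-1\right) 5 + 3}{A + 3} = \frac{-5 + 3}{3 + A} = - \frac{2}{3 + A}$)
$\left(-40 + k{\left(M{\left(6,-4 \right)} \right)}\right)^{2} = \left(-40 - \frac{2}{3 + \left(-4 + 6\right)}\right)^{2} = \left(-40 - \frac{2}{3 + 2}\right)^{2} = \left(-40 - \frac{2}{5}\right)^{2} = \left(- \frac{202}{5}\right)^{2} = \frac{40804}{25}$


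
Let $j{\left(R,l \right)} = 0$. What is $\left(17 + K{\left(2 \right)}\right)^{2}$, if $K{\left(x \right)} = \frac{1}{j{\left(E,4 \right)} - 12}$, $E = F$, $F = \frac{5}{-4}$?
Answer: $\frac{41209}{144} \approx 286.17$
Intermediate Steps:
$F = - \frac{5}{4}$ ($F = 5 \left(- \frac{1}{4}\right) = - \frac{5}{4} \approx -1.25$)
$E = - \frac{5}{4} \approx -1.25$
$K{\left(x \right)} = - \frac{1}{12}$ ($K{\left(x \right)} = \frac{1}{0 - 12} = \frac{1}{-12} = - \frac{1}{12}$)
$\left(17 + K{\left(2 \right)}\right)^{2} = \left(17 - \frac{1}{12}\right)^{2} = \left(\frac{203}{12}\right)^{2} = \frac{41209}{144}$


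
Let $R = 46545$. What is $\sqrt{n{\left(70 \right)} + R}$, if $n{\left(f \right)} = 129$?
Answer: $3 \sqrt{5186} \approx 216.04$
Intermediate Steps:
$\sqrt{n{\left(70 \right)} + R} = \sqrt{129 + 46545} = \sqrt{46674} = 3 \sqrt{5186}$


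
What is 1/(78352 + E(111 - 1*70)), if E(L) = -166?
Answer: 1/78186 ≈ 1.2790e-5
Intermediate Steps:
1/(78352 + E(111 - 1*70)) = 1/(78352 - 166) = 1/78186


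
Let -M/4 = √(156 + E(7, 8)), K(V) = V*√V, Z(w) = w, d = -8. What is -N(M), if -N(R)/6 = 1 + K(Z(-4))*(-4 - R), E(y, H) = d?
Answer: 6 + 192*I - 384*I*√37 ≈ 6.0 - 2143.8*I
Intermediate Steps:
E(y, H) = -8
K(V) = V^(3/2)
M = -8*√37 (M = -4*√(156 - 8) = -8*√37 ≈ -48.662)
N(R) = -6 + 48*I*(-4 - R) (N(R) = -6*(1 + (-4)^(3/2)*(-4 - R)) = -6*(1 + (-8*I)*(-4 - R)) = -6*(1 - 8*I*(-4 - R)) = -6 + 48*I*(-4 - R))
-N(M) = -(-6 - 192*I - 48*I*(-8*√37)) = -(-6 - 192*I + 384*I*√37) = 6 + 192*I - 384*I*√37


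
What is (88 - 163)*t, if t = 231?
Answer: -17325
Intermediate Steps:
(88 - 163)*t = (88 - 163)*231 = -75*231 = -17325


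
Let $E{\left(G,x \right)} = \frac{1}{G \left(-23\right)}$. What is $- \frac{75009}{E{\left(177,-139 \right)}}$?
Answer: $305361639$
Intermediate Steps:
$E{\left(G,x \right)} = - \frac{1}{23 G}$ ($E{\left(G,x \right)} = \frac{1}{\left(-23\right) G} = - \frac{1}{23 G}$)
$- \frac{75009}{E{\left(177,-139 \right)}} = - \frac{75009}{\left(- \frac{1}{23}\right) \frac{1}{177}} = - \frac{75009}{- \frac{1}{4071}} = \left(-75009\right) \left(-4071\right) = 305361639$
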